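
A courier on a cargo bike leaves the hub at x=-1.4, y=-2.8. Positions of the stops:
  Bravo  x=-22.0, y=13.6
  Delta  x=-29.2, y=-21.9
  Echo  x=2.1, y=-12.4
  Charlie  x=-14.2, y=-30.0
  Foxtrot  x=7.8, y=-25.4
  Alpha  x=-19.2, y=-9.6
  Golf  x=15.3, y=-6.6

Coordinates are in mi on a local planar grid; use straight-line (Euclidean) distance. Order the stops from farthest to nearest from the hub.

Distance from the hub at x=-1.4, y=-2.8 to each:
Delta x=-29.2, y=-21.9: 33.7 mi
Charlie x=-14.2, y=-30.0: 30.1 mi
Bravo x=-22.0, y=13.6: 26.3 mi
Foxtrot x=7.8, y=-25.4: 24.4 mi
Alpha x=-19.2, y=-9.6: 19.1 mi
Golf x=15.3, y=-6.6: 17.1 mi
Echo x=2.1, y=-12.4: 10.2 mi

Delta, Charlie, Bravo, Foxtrot, Alpha, Golf, Echo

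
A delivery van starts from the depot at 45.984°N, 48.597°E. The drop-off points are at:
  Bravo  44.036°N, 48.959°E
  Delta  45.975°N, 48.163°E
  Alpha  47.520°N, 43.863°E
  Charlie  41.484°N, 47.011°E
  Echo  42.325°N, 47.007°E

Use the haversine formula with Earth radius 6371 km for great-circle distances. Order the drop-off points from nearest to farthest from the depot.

Delta, Bravo, Alpha, Echo, Charlie

Distances from the depot:
Delta 45.975°N, 48.163°E: 33.6 km
Bravo 44.036°N, 48.959°E: 218.5 km
Alpha 47.520°N, 43.863°E: 399.0 km
Echo 42.325°N, 47.007°E: 426.2 km
Charlie 41.484°N, 47.011°E: 516.3 km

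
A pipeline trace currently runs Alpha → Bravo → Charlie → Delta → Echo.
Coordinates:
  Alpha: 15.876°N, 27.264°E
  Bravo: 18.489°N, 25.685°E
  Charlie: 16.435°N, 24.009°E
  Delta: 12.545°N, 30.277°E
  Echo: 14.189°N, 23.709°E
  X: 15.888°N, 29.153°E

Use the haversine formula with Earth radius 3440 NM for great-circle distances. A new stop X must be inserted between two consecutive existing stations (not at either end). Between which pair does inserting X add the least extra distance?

Added distance for inserting X between each consecutive pair:
Alpha–Bravo: 180.8 NM
Bravo–Charlie: 395.0 NM
Charlie–Delta: 76.8 NM
Delta–Echo: 146.7 NM
Smallest added distance is 76.8 NM, inserting between Charlie and Delta.

between Charlie and Delta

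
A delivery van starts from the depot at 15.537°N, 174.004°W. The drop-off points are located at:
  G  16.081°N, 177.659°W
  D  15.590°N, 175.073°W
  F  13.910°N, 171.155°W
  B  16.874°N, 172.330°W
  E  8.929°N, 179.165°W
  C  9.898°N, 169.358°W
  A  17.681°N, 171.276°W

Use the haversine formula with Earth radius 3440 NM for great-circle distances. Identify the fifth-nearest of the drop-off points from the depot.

Distance to each, sorted:
D: 61.9 NM
B: 125.5 NM
F: 192.1 NM
A: 203.0 NM
G: 213.7 NM
C: 434.3 NM
E: 499.0 NM
The fifth-nearest is G at 213.7 NM.

G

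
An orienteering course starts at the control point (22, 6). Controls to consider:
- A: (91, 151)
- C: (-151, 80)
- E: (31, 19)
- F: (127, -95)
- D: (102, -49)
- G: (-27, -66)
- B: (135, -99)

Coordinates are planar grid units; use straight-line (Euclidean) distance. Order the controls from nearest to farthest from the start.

Distances from the start:
E (31, 19): 15.8
G (-27, -66): 87.1
D (102, -49): 97.1
F (127, -95): 145.7
B (135, -99): 154.3
A (91, 151): 160.6
C (-151, 80): 188.2

E, G, D, F, B, A, C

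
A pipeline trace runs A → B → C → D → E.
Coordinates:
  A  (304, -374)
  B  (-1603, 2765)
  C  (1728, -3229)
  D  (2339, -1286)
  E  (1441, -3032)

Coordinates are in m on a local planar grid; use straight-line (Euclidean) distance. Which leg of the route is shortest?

D–E

Leg distances:
A→B: 3672.9 m
B→C: 6857.4 m
C→D: 2036.8 m
D→E: 1963.4 m
The shortest leg is D–E at 1963.4 m.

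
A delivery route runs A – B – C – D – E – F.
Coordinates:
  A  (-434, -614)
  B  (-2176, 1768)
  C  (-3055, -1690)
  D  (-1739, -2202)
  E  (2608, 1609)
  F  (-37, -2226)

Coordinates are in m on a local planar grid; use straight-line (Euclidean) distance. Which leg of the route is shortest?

C–D

Leg distances:
A→B: 2951.0 m
B→C: 3568.0 m
C→D: 1412.1 m
D→E: 5781.0 m
E→F: 4658.7 m
The shortest leg is C–D at 1412.1 m.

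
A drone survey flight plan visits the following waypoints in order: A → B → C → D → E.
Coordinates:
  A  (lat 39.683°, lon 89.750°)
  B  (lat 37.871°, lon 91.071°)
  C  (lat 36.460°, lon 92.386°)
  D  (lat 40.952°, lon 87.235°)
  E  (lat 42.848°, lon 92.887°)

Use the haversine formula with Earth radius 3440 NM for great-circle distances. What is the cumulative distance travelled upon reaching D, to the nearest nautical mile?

592 NM

Leg distances:
A→B: 125.1 NM  (cumulative 125.1 NM)
B→C: 105.5 NM  (cumulative 230.7 NM)
C→D: 361.8 NM  (cumulative 592.4 NM)
Cumulative distance at D ≈ 592 NM.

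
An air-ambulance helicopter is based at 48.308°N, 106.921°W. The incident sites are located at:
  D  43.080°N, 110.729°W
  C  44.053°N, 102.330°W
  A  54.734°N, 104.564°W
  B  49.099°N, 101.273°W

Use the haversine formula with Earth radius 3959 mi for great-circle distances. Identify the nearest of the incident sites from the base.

B

Distance to each, sorted:
B: 263.2 mi
C: 366.8 mi
D: 405.2 mi
A: 455.4 mi
The nearest is B at 263.2 mi.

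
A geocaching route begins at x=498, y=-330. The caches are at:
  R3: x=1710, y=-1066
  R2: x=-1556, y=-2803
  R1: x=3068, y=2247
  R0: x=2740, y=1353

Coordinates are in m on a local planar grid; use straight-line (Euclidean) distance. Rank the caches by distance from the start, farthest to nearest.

R1, R2, R0, R3

Distance from the start at x=498, y=-330 to each:
R1 x=3068, y=2247: 3639.5 m
R2 x=-1556, y=-2803: 3214.8 m
R0 x=2740, y=1353: 2803.4 m
R3 x=1710, y=-1066: 1418.0 m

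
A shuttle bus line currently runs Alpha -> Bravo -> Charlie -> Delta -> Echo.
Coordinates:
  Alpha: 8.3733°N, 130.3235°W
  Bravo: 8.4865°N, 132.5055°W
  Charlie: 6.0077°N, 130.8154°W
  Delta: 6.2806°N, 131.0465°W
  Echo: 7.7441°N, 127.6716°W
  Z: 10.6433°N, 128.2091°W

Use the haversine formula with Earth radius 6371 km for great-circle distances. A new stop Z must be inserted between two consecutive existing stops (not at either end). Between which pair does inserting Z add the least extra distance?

between Delta and Echo

Added distance for inserting Z between each consecutive pair:
Alpha–Bravo: 631.0 km
Bravo–Charlie: 785.7 km
Charlie–Delta: 1126.9 km
Delta–Echo: 498.1 km
Smallest added distance is 498.1 km, inserting between Delta and Echo.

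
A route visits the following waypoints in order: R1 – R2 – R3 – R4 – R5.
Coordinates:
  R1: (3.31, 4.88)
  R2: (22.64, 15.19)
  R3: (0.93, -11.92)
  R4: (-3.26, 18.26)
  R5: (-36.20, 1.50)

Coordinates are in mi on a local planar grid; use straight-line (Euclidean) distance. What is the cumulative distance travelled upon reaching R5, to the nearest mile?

124 mi

Leg distances:
R1→R2: 21.9 mi  (cumulative 21.9 mi)
R2→R3: 34.7 mi  (cumulative 56.6 mi)
R3→R4: 30.5 mi  (cumulative 87.1 mi)
R4→R5: 37.0 mi  (cumulative 124.1 mi)
Cumulative distance at R5 ≈ 124 mi.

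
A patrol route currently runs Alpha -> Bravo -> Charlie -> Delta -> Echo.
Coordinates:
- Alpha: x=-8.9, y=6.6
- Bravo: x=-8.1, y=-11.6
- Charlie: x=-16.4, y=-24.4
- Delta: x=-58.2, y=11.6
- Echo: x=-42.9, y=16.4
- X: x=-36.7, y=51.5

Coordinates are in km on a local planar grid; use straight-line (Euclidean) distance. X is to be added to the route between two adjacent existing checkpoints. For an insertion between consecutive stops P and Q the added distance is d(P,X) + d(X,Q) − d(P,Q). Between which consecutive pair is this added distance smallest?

Added distance for inserting X between each consecutive pair:
Alpha–Bravo: 103.9 km
Bravo–Charlie: 132.6 km
Charlie–Delta: 68.7 km
Delta–Echo: 64.9 km
Smallest added distance is 64.9 km, inserting between Delta and Echo.

between Delta and Echo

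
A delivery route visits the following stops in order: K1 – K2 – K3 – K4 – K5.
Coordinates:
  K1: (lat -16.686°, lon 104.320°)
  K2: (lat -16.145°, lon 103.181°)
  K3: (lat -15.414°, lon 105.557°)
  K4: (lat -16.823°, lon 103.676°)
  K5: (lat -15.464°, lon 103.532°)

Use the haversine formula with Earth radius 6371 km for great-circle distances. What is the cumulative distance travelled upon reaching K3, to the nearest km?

402 km

Leg distances:
K1→K2: 135.6 km  (cumulative 135.6 km)
K2→K3: 266.9 km  (cumulative 402.5 km)
Cumulative distance at K3 ≈ 402 km.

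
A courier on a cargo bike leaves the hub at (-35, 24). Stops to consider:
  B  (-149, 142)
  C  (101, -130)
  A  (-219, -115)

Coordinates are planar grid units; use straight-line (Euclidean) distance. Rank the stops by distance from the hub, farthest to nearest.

Distance from the hub at (-35, 24) to each:
A (-219, -115): 230.6
C (101, -130): 205.5
B (-149, 142): 164.1

A, C, B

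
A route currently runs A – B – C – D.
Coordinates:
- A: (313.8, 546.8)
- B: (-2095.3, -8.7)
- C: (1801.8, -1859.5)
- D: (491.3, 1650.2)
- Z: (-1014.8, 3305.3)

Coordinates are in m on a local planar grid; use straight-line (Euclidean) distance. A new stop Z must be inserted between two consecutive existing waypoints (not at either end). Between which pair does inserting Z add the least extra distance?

Added distance for inserting Z between each consecutive pair:
A–B: 4075.2 m
B–C: 5054.3 m
C–D: 4374.3 m
Smallest added distance is 4075.2 m, inserting between A and B.

between A and B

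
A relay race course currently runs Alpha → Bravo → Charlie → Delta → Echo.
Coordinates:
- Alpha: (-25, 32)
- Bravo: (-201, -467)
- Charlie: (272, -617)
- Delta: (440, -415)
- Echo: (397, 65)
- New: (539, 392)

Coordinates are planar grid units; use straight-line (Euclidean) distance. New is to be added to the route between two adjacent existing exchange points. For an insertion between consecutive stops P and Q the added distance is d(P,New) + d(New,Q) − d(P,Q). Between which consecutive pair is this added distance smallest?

Added distance for inserting New between each consecutive pair:
Alpha–Bravo: 1273.8
Bravo–Charlie: 1681.3
Charlie–Delta: 1594.0
Delta–Echo: 687.6
Smallest added distance is 687.6, inserting between Delta and Echo.

between Delta and Echo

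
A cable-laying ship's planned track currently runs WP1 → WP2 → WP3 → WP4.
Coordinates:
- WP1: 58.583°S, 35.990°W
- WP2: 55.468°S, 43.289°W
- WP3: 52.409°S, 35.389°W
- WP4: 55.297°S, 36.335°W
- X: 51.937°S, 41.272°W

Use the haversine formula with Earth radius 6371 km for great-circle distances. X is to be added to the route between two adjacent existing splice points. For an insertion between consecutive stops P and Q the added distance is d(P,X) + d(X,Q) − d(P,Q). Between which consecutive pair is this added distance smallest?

Added distance for inserting X between each consecutive pair:
WP1–WP2: 664.3 km
WP2–WP3: 200.5 km
WP3–WP4: 572.8 km
Smallest added distance is 200.5 km, inserting between WP2 and WP3.

between WP2 and WP3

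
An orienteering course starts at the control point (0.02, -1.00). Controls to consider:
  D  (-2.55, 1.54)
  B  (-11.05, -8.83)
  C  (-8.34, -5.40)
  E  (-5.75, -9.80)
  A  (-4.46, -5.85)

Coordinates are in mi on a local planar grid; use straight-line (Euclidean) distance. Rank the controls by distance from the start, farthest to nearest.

Computing each straight-line distance from (0.02, -1.00):
B (-11.05, -8.83): 13.6 mi
E (-5.75, -9.80): 10.5 mi
C (-8.34, -5.40): 9.4 mi
A (-4.46, -5.85): 6.6 mi
D (-2.55, 1.54): 3.6 mi

B, E, C, A, D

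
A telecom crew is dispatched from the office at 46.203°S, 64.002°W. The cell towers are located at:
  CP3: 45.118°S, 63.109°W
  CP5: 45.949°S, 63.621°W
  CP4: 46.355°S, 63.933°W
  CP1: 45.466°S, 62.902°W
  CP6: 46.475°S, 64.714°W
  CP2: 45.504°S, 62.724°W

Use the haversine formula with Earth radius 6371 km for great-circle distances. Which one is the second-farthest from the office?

CP2

Distances from the office (46.203°S, 64.002°W):
CP3: 139.2 km
CP2: 125.8 km
CP1: 118.2 km
CP6: 62.5 km
CP5: 40.8 km
CP4: 17.7 km
The second-farthest is CP2 at 125.8 km.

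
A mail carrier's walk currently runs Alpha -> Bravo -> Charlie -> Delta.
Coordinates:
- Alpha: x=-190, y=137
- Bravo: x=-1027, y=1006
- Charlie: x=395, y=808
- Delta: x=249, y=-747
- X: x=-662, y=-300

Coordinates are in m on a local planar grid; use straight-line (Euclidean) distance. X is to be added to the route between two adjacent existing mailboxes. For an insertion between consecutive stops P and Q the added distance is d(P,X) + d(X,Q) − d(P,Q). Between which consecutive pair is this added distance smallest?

Added distance for inserting X between each consecutive pair:
Alpha–Bravo: 792.7 m
Bravo–Charlie: 1451.6 m
Charlie–Delta: 984.2 m
Smallest added distance is 792.7 m, inserting between Alpha and Bravo.

between Alpha and Bravo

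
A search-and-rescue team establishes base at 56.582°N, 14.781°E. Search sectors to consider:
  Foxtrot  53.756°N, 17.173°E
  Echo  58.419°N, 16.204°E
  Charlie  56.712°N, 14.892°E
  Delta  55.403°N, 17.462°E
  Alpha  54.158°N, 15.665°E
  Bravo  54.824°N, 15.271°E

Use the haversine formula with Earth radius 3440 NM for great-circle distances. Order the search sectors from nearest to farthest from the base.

Computing each great-circle distance from 56.582°N, 14.781°E:
Charlie 56.712°N, 14.892°E: 8.6 NM
Bravo 54.824°N, 15.271°E: 106.8 NM
Delta 55.403°N, 17.462°E: 114.5 NM
Echo 58.419°N, 16.204°E: 119.5 NM
Alpha 54.158°N, 15.665°E: 148.6 NM
Foxtrot 53.756°N, 17.173°E: 188.4 NM

Charlie, Bravo, Delta, Echo, Alpha, Foxtrot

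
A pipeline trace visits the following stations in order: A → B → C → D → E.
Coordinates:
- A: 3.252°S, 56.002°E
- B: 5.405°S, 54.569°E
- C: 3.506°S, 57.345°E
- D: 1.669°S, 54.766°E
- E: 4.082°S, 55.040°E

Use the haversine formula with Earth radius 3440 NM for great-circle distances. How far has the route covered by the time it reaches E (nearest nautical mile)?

Leg distances:
A→B: 155.1 NM  (cumulative 155.1 NM)
B→C: 201.5 NM  (cumulative 356.7 NM)
C→D: 190.0 NM  (cumulative 546.6 NM)
D→E: 145.8 NM  (cumulative 692.4 NM)
Cumulative distance at E ≈ 692 NM.

692 NM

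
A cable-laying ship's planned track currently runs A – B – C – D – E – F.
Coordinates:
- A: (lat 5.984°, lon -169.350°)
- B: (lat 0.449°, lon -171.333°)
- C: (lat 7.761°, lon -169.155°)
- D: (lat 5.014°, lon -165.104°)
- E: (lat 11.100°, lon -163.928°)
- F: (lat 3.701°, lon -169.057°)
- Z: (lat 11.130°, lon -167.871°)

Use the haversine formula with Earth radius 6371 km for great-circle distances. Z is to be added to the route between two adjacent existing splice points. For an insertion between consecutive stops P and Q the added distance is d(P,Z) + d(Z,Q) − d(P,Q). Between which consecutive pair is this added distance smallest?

between E and F

Added distance for inserting Z between each consecutive pair:
A–B: 1189.0 km
B–C: 799.8 km
C–D: 603.4 km
D–E: 486.3 km
E–F: 268.4 km
Smallest added distance is 268.4 km, inserting between E and F.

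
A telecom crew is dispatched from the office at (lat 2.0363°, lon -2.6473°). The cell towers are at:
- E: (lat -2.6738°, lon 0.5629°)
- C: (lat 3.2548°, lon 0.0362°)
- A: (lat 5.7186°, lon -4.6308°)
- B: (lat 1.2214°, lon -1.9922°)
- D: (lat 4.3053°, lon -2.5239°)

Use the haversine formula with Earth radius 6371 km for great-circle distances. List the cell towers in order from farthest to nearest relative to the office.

E, A, C, D, B

Computing each great-circle distance from (lat 2.0363°, lon -2.6473°):
E (lat -2.6738°, lon 0.5629°): 633.8 km
A (lat 5.7186°, lon -4.6308°): 464.8 km
C (lat 3.2548°, lon 0.0362°): 327.4 km
D (lat 4.3053°, lon -2.5239°): 252.7 km
B (lat 1.2214°, lon -1.9922°): 116.2 km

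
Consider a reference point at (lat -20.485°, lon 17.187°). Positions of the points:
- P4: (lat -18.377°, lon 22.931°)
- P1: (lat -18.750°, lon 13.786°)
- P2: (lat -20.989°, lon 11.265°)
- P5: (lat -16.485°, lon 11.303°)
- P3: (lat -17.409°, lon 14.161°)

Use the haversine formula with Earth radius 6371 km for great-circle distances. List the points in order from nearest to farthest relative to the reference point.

P1, P3, P2, P4, P5

Distances from the reference point:
P1 (lat -18.750°, lon 13.786°): 405.1 km
P3 (lat -17.409°, lon 14.161°): 467.2 km
P2 (lat -20.989°, lon 11.265°): 618.3 km
P4 (lat -18.377°, lon 22.931°): 646.3 km
P5 (lat -16.485°, lon 11.303°): 763.3 km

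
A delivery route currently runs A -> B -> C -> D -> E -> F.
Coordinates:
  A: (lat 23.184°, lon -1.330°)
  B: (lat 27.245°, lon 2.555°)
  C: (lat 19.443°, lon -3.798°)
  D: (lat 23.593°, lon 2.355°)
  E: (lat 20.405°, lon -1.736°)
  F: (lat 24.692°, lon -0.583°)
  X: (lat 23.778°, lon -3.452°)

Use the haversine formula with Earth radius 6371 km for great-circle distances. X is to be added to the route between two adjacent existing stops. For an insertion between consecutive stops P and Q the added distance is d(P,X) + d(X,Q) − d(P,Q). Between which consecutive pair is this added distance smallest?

Added distance for inserting X between each consecutive pair:
A–B: 344.5 km
B–C: 116.0 km
C–D: 289.0 km
D–E: 455.4 km
E–F: 231.6 km
Smallest added distance is 116.0 km, inserting between B and C.

between B and C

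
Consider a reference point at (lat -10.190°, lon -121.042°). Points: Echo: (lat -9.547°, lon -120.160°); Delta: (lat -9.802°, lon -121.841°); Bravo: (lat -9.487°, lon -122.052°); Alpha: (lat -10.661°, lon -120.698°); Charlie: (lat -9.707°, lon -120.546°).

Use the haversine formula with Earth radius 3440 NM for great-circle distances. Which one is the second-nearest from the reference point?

Distance to each, sorted:
Alpha: 34.8 NM
Charlie: 41.2 NM
Delta: 52.7 NM
Echo: 64.9 NM
Bravo: 73.2 NM
The second-nearest is Charlie at 41.2 NM.

Charlie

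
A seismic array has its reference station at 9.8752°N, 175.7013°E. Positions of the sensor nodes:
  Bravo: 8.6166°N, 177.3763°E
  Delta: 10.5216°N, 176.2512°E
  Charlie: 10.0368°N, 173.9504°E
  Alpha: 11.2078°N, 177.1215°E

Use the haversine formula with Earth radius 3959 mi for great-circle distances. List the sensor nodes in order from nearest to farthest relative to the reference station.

Computing each great-circle distance from 9.8752°N, 175.7013°E:
Delta 10.5216°N, 176.2512°E: 58.3 mi
Charlie 10.0368°N, 173.9504°E: 119.7 mi
Alpha 11.2078°N, 177.1215°E: 133.4 mi
Bravo 8.6166°N, 177.3763°E: 143.6 mi

Delta, Charlie, Alpha, Bravo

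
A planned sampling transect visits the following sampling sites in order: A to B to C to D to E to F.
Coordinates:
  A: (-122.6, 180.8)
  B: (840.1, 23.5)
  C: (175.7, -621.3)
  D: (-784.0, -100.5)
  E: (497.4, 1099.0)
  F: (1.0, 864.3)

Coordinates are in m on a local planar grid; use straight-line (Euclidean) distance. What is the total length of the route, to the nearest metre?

5298 m

Leg distances:
A→B: 975.5 m  (cumulative 975.5 m)
B→C: 925.8 m  (cumulative 1901.3 m)
C→D: 1091.9 m  (cumulative 2993.2 m)
D→E: 1755.2 m  (cumulative 4748.4 m)
E→F: 549.1 m  (cumulative 5297.5 m)
Total route length ≈ 5298 m.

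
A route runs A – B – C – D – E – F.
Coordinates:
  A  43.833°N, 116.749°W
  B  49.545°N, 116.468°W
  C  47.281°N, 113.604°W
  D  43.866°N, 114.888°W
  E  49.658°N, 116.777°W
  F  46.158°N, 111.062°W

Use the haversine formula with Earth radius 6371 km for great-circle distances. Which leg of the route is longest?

D–E

Leg distances:
A→B: 635.5 km
B→C: 328.7 km
C→D: 392.6 km
D→E: 659.9 km
E→F: 576.7 km
The longest leg is D–E at 659.9 km.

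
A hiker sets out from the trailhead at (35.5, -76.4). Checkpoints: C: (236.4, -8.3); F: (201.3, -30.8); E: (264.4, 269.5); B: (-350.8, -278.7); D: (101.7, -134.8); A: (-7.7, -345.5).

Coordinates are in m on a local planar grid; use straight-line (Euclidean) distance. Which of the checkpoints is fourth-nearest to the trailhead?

A

Distance to each, sorted:
D: 88.3 m
F: 172.0 m
C: 212.1 m
A: 272.5 m
E: 414.8 m
B: 436.1 m
The fourth-nearest is A at 272.5 m.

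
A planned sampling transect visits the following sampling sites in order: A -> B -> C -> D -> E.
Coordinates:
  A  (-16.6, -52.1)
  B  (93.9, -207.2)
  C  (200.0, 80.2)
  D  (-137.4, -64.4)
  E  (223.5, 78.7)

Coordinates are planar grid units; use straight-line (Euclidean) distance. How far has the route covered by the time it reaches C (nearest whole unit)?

497

Leg distances:
A→B: 190.4  (cumulative 190.4)
B→C: 306.4  (cumulative 496.8)
Cumulative distance at C ≈ 497.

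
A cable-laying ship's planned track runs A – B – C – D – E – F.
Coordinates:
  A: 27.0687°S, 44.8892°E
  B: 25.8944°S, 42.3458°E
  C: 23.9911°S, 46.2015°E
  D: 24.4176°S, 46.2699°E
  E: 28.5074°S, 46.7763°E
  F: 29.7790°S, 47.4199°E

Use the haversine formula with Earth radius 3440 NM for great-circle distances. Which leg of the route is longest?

D–E

Leg distances:
A→B: 153.8 NM
B→C: 239.0 NM
C→D: 25.9 NM
D→E: 247.1 NM
E→F: 83.5 NM
The longest leg is D–E at 247.1 NM.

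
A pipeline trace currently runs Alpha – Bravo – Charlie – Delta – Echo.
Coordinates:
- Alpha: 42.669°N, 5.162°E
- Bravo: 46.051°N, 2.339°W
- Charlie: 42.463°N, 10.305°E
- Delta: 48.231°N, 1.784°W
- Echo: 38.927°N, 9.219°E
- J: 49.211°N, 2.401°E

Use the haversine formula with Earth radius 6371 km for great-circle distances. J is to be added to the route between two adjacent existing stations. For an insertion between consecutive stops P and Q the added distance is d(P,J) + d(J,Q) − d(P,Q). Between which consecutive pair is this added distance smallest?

Added distance for inserting J between each consecutive pair:
Alpha–Bravo: 552.9 km
Bravo–Charlie: 385.2 km
Charlie–Delta: 153.3 km
Delta–Echo: 231.6 km
Smallest added distance is 153.3 km, inserting between Charlie and Delta.

between Charlie and Delta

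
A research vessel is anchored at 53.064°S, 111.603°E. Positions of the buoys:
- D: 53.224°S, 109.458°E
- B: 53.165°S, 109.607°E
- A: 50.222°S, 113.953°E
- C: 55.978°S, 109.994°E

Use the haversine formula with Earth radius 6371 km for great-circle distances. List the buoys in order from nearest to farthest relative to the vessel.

B, D, C, A

Computing each great-circle distance from 53.064°S, 111.603°E:
B 53.165°S, 109.607°E: 133.7 km
D 53.224°S, 109.458°E: 144.2 km
C 55.978°S, 109.994°E: 340.2 km
A 50.222°S, 113.953°E: 355.1 km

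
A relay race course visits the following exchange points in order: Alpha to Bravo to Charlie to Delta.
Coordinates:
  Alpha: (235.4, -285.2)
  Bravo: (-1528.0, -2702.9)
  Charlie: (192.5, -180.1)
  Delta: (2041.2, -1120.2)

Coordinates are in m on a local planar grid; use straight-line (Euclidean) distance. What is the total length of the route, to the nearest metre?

Leg distances:
Alpha→Bravo: 2992.5 m  (cumulative 2992.5 m)
Bravo→Charlie: 3053.6 m  (cumulative 6046.1 m)
Charlie→Delta: 2074.0 m  (cumulative 8120.1 m)
Total route length ≈ 8120 m.

8120 m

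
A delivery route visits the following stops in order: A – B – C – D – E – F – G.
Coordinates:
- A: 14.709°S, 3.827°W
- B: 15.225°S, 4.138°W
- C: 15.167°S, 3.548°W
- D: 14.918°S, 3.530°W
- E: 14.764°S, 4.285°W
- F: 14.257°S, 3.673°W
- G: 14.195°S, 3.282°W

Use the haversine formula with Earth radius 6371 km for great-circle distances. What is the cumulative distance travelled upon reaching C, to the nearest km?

Leg distances:
A→B: 66.4 km  (cumulative 66.4 km)
B→C: 63.6 km  (cumulative 130.0 km)
Cumulative distance at C ≈ 130 km.

130 km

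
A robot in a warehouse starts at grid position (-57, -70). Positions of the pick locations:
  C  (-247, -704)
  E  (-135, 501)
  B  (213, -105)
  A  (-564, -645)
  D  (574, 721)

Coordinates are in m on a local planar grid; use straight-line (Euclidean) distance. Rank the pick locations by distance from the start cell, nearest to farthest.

B, E, C, A, D

Distances from the start cell:
B (213, -105): 272.3 m
E (-135, 501): 576.3 m
C (-247, -704): 661.9 m
A (-564, -645): 766.6 m
D (574, 721): 1011.9 m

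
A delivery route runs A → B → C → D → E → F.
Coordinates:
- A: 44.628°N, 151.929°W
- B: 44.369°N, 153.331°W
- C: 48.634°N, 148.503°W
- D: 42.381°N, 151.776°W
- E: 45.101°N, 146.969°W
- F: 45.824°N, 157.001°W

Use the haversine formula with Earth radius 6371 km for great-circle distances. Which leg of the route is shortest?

Leg distances:
A→B: 114.9 km
B→C: 601.0 km
C→D: 740.4 km
D→E: 490.4 km
E→F: 786.0 km
The shortest leg is A–B at 114.9 km.

A–B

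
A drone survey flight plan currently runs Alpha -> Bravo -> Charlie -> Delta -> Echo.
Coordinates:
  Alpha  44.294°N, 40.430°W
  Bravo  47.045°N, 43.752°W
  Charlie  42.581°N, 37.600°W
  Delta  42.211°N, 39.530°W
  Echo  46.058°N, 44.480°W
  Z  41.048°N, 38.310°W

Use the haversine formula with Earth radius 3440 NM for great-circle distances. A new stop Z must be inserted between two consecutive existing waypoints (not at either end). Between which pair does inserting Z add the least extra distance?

between Charlie and Delta

Added distance for inserting Z between each consecutive pair:
Alpha–Bravo: 429.7 NM
Bravo–Charlie: 152.4 NM
Charlie–Delta: 97.7 NM
Delta–Echo: 177.4 NM
Smallest added distance is 97.7 NM, inserting between Charlie and Delta.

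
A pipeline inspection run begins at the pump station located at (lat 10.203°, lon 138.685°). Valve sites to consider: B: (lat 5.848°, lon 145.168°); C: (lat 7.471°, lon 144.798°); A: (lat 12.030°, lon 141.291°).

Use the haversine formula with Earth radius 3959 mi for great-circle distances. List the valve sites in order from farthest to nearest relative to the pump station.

B, C, A

Distances from the pump station:
B (lat 5.848°, lon 145.168°): 535.9 mi
C (lat 7.471°, lon 144.798°): 458.0 mi
A (lat 12.030°, lon 141.291°): 217.1 mi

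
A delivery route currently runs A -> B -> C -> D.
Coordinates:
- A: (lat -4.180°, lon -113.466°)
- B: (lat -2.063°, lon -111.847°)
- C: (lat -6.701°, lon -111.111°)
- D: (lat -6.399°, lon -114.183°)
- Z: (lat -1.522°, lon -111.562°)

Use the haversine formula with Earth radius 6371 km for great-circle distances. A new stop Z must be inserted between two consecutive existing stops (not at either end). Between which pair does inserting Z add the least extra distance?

between B and C

Added distance for inserting Z between each consecutive pair:
A–B: 135.2 km
B–C: 123.9 km
C–D: 852.3 km
Smallest added distance is 123.9 km, inserting between B and C.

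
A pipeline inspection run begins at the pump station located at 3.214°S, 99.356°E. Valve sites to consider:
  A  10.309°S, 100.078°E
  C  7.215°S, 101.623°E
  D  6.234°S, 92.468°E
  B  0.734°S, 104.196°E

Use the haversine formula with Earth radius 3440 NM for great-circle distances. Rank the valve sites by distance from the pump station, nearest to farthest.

Distances from the pump station:
C 7.215°S, 101.623°E: 275.8 NM
B 0.734°S, 104.196°E: 326.3 NM
A 10.309°S, 100.078°E: 428.1 NM
D 6.234°S, 92.468°E: 450.2 NM

C, B, A, D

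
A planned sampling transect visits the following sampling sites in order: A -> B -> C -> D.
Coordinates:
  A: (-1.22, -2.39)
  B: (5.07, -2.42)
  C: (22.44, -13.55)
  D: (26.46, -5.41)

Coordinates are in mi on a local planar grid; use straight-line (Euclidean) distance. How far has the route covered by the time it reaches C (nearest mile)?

Leg distances:
A→B: 6.3 mi  (cumulative 6.3 mi)
B→C: 20.6 mi  (cumulative 26.9 mi)
Cumulative distance at C ≈ 27 mi.

27 mi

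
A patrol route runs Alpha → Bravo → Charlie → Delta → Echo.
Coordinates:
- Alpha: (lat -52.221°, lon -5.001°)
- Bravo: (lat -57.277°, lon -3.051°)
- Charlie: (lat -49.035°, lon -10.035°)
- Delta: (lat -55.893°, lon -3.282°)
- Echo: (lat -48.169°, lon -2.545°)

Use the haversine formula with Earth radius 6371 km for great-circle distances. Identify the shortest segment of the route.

Leg distances:
Alpha→Bravo: 575.9 km
Bravo→Charlie: 1026.8 km
Charlie→Delta: 888.3 km
Delta→Echo: 860.3 km
The shortest leg is Alpha–Bravo at 575.9 km.

Alpha–Bravo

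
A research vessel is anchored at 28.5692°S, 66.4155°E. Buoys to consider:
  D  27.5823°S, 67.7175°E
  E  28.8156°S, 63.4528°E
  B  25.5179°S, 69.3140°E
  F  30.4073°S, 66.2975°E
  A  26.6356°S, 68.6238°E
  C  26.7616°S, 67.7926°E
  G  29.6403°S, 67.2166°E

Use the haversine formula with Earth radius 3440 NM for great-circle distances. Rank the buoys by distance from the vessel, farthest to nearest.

Computing each great-circle distance from 28.5692°S, 66.4155°E:
B 25.5179°S, 69.3140°E: 239.9 NM
A 26.6356°S, 68.6238°E: 165.2 NM
E 28.8156°S, 63.4528°E: 156.7 NM
C 26.7616°S, 67.7926°E: 130.9 NM
F 30.4073°S, 66.2975°E: 110.5 NM
D 27.5823°S, 67.7175°E: 90.9 NM
G 29.6403°S, 67.2166°E: 76.8 NM

B, A, E, C, F, D, G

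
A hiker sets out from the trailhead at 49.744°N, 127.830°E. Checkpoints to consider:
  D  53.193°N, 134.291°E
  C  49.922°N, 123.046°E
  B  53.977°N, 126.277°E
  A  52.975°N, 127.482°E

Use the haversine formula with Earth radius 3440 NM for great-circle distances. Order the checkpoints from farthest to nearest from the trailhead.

D, B, A, C

Computing each great-circle distance from 49.744°N, 127.830°E:
D 53.193°N, 134.291°E: 318.0 NM
B 53.977°N, 126.277°E: 260.6 NM
A 52.975°N, 127.482°E: 194.4 NM
C 49.922°N, 123.046°E: 185.5 NM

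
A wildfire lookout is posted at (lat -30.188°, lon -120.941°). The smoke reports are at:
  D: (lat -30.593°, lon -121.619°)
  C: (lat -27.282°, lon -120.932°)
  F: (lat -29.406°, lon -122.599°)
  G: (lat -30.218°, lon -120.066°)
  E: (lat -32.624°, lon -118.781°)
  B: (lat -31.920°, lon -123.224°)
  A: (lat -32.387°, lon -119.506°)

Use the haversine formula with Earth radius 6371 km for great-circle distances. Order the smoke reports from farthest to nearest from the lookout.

E, C, B, A, F, G, D

Distance from the lookout at (lat -30.188°, lon -120.941°) to each:
E (lat -32.624°, lon -118.781°): 339.7 km
C (lat -27.282°, lon -120.932°): 323.1 km
B (lat -31.920°, lon -123.224°): 290.5 km
A (lat -32.387°, lon -119.506°): 280.0 km
F (lat -29.406°, lon -122.599°): 182.1 km
G (lat -30.218°, lon -120.066°): 84.2 km
D (lat -30.593°, lon -121.619°): 79.1 km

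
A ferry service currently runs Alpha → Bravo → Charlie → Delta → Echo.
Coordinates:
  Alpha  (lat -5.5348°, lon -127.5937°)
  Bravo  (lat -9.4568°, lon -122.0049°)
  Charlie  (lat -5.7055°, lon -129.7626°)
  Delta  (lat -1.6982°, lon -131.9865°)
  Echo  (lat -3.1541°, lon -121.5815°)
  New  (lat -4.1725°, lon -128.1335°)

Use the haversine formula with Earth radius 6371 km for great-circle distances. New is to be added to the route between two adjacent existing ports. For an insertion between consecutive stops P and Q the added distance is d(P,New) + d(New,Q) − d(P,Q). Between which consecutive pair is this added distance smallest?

Added distance for inserting New between each consecutive pair:
Alpha–Bravo: 304.1 km
Bravo–Charlie: 193.0 km
Charlie–Delta: 247.6 km
Delta–Echo: 77.3 km
Smallest added distance is 77.3 km, inserting between Delta and Echo.

between Delta and Echo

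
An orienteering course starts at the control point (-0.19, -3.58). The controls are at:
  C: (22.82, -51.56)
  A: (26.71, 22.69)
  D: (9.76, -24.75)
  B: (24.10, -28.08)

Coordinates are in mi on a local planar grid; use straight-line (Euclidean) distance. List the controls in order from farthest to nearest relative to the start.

C, A, B, D

Distance from the start at (-0.19, -3.58) to each:
C (22.82, -51.56): 53.2 mi
A (26.71, 22.69): 37.6 mi
B (24.10, -28.08): 34.5 mi
D (9.76, -24.75): 23.4 mi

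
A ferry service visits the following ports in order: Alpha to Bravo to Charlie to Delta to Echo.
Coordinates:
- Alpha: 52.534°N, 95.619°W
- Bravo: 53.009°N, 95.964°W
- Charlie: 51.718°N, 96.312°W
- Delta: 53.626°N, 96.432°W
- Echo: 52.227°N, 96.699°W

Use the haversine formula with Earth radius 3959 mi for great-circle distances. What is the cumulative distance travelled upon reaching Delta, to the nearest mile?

258 mi

Leg distances:
Alpha→Bravo: 35.9 mi  (cumulative 35.9 mi)
Bravo→Charlie: 90.4 mi  (cumulative 126.3 mi)
Charlie→Delta: 131.9 mi  (cumulative 258.2 mi)
Cumulative distance at Delta ≈ 258 mi.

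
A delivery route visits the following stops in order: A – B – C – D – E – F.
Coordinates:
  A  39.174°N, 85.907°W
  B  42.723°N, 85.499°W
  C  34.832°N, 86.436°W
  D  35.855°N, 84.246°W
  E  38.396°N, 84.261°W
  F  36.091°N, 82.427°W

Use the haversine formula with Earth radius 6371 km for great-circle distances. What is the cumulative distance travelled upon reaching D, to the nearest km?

1506 km

Leg distances:
A→B: 396.1 km  (cumulative 396.1 km)
B→C: 881.2 km  (cumulative 1277.3 km)
C→D: 228.9 km  (cumulative 1506.2 km)
Cumulative distance at D ≈ 1506 km.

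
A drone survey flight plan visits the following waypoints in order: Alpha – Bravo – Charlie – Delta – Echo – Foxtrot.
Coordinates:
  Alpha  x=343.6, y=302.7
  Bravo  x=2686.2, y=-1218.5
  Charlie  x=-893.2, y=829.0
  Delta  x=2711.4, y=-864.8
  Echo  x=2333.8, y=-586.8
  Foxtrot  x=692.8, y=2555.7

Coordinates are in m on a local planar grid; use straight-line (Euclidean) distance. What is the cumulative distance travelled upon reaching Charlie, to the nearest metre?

6917 m

Leg distances:
Alpha→Bravo: 2793.2 m  (cumulative 2793.2 m)
Bravo→Charlie: 4123.6 m  (cumulative 6916.8 m)
Cumulative distance at Charlie ≈ 6917 m.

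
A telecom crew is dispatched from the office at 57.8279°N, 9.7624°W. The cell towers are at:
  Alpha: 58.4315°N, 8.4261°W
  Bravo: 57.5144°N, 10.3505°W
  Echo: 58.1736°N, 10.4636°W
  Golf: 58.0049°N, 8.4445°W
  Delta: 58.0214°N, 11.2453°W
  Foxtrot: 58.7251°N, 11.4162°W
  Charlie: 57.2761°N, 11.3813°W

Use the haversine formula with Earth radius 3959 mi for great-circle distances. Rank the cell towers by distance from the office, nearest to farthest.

Distance from the office at 57.8279°N, 9.7624°W to each:
Bravo 57.5144°N, 10.3505°W: 30.7 mi
Echo 58.1736°N, 10.4636°W: 35.1 mi
Golf 58.0049°N, 8.4445°W: 49.9 mi
Delta 58.0214°N, 11.2453°W: 56.0 mi
Alpha 58.4315°N, 8.4261°W: 64.2 mi
Charlie 57.2761°N, 11.3813°W: 71.1 mi
Foxtrot 58.7251°N, 11.4162°W: 86.3 mi

Bravo, Echo, Golf, Delta, Alpha, Charlie, Foxtrot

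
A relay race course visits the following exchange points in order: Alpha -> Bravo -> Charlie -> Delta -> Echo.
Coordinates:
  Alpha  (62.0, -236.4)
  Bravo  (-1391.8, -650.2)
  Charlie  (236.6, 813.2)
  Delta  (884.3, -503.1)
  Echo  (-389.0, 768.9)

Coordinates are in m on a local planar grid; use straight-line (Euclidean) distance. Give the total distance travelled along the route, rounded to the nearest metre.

Leg distances:
Alpha→Bravo: 1511.5 m  (cumulative 1511.5 m)
Bravo→Charlie: 2189.3 m  (cumulative 3700.9 m)
Charlie→Delta: 1467.0 m  (cumulative 5167.9 m)
Delta→Echo: 1799.8 m  (cumulative 6967.7 m)
Total route length ≈ 6968 m.

6968 m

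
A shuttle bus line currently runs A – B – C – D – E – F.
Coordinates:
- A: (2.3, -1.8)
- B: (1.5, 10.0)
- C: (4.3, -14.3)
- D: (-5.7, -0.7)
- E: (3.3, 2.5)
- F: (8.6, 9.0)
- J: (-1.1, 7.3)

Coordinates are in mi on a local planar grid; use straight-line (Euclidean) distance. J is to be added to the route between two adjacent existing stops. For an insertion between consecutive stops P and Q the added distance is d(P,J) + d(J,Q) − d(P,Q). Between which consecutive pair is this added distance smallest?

between B and C

Added distance for inserting J between each consecutive pair:
A–B: 1.6 mi
B–C: 1.6 mi
C–D: 14.6 mi
D–E: 6.2 mi
E–F: 8.0 mi
Smallest added distance is 1.6 mi, inserting between B and C.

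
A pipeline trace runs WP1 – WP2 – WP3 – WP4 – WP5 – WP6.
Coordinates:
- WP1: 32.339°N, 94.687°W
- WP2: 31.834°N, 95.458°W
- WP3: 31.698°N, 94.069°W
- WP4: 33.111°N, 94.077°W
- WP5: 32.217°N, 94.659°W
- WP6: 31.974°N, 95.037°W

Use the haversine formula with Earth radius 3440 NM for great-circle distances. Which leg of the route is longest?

Leg distances:
WP1→WP2: 49.6 NM
WP2→WP3: 71.4 NM
WP3→WP4: 84.8 NM
WP4→WP5: 61.2 NM
WP5→WP6: 24.1 NM
The longest leg is WP3–WP4 at 84.8 NM.

WP3–WP4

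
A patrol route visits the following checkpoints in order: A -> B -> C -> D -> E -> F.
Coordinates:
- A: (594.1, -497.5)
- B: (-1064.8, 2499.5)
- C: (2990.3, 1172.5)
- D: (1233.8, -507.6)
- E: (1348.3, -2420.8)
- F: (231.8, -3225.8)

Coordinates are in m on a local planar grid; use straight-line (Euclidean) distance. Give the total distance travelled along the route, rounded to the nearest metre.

Leg distances:
A→B: 3425.5 m  (cumulative 3425.5 m)
B→C: 4266.7 m  (cumulative 7692.2 m)
C→D: 2430.6 m  (cumulative 10122.8 m)
D→E: 1916.6 m  (cumulative 12039.5 m)
E→F: 1376.4 m  (cumulative 13415.9 m)
Total route length ≈ 13416 m.

13416 m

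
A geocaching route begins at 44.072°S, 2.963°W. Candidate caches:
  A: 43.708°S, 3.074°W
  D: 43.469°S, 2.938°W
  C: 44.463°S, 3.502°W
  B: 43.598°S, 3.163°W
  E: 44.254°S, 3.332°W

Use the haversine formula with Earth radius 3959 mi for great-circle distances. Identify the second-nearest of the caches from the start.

Distances from the start (44.072°S, 2.963°W):
E: 22.2 mi
A: 25.8 mi
B: 34.2 mi
C: 38.0 mi
D: 41.7 mi
The second-nearest is A at 25.8 mi.

A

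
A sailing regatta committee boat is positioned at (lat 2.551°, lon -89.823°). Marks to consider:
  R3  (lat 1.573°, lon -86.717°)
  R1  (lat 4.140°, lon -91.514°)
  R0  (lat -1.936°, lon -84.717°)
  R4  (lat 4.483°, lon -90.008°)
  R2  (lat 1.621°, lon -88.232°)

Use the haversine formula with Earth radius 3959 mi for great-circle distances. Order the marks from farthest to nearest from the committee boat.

R0, R3, R1, R4, R2

Distance from the committee boat at (lat 2.551°, lon -89.823°) to each:
R0 (lat -1.936°, lon -84.717°): 469.6 mi
R3 (lat 1.573°, lon -86.717°): 224.9 mi
R1 (lat 4.140°, lon -91.514°): 160.2 mi
R4 (lat 4.483°, lon -90.008°): 134.1 mi
R2 (lat 1.621°, lon -88.232°): 127.3 mi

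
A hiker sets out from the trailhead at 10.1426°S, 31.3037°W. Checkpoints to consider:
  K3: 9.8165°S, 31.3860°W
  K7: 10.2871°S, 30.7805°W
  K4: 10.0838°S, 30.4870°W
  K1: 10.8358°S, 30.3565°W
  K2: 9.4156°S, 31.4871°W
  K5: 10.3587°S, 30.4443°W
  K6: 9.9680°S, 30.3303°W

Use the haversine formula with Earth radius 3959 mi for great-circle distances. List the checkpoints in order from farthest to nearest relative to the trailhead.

Distances from the trailhead:
K1 10.8358°S, 30.3565°W: 80.2 mi
K6 9.9680°S, 30.3303°W: 67.3 mi
K5 10.3587°S, 30.4443°W: 60.3 mi
K4 10.0838°S, 30.4870°W: 55.7 mi
K2 9.4156°S, 31.4871°W: 51.8 mi
K7 10.2871°S, 30.7805°W: 37.0 mi
K3 9.8165°S, 31.3860°W: 23.2 mi

K1, K6, K5, K4, K2, K7, K3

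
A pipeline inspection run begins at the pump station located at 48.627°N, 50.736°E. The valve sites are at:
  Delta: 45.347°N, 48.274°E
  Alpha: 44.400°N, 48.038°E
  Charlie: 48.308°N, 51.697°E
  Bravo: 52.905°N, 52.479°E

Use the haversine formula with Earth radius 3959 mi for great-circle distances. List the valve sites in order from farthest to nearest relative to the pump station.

Distances from the pump station:
Alpha 44.400°N, 48.038°E: 319.0 mi
Bravo 52.905°N, 52.479°E: 305.2 mi
Delta 45.347°N, 48.274°E: 254.6 mi
Charlie 48.308°N, 51.697°E: 49.2 mi

Alpha, Bravo, Delta, Charlie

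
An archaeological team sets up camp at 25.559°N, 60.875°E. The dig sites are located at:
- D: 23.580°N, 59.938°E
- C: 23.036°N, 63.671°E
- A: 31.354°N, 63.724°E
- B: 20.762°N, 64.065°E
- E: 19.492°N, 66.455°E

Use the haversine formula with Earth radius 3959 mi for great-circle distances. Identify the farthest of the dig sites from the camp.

E

Distances from the camp (25.559°N, 60.875°E):
E: 549.9 mi
A: 436.2 mi
B: 388.5 mi
C: 247.8 mi
D: 148.9 mi
The farthest is E at 549.9 mi.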